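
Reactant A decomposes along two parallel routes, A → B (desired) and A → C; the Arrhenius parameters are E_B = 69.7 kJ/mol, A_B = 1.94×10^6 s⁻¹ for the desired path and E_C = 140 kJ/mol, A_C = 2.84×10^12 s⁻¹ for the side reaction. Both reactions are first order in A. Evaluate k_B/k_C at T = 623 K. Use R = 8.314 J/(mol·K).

0.536

k_B/k_C = (A_B/A_C)·exp[−(E_B−E_C)/(RT)] = (A_B/A_C)·exp[(E_C−E_B)/(RT)].
(E_C−E_B)/(RT) = (140−69.7)×10³/(8.314×623) = 70300/5180 = 13.57.
k_B/k_C = (1.94×10^6/2.84×10^12)·exp(13.57) = 6.831×10^-7 × 7.842×10^5 = 0.536.
Since E_B < E_C, lowering the temperature improves selectivity toward B.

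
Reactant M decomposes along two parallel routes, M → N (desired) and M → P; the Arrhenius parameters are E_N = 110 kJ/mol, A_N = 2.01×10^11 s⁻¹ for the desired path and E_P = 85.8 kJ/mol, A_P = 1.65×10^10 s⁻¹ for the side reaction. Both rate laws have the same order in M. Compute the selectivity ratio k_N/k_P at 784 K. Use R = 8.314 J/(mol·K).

0.297

With equal orders, S_{N/P} = k_N/k_P = (A_N/A_P)·exp[(E_P−E_N)/(RT)].
(E_P−E_N)/(RT) = (85.8−110)×10³/(8.314×784) = -24200/6518 = -3.713.
k_N/k_P = (2.01×10^11/1.65×10^10)·exp(-3.713) = 12.18 × 0.02441 = 0.297.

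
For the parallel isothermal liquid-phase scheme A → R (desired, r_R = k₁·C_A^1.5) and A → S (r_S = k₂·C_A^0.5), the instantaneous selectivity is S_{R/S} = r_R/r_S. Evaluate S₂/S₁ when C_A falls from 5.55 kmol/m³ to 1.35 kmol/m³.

0.243

S_{R/S} = (k₁/k₂)·C_A, so S₂/S₁ = (C_{A,2}/C_{A,1}).
= 1.35/5.55 = 0.243.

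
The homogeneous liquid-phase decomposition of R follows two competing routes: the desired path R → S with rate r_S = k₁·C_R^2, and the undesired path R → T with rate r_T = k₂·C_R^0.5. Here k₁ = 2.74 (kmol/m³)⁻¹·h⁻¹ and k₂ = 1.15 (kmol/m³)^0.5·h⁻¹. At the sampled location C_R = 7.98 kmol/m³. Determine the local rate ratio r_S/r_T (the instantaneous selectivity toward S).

53.7

S_{S/T} = r_S/r_T = (k₁·C_R^2)/(k₂·C_R^0.5) = (k₁/k₂)·C_R^1.5.
= (2.74×7.980^2) / (1.15×7.980^0.5) = 174.5/3.249 = 53.7.
Since the desired path is higher order in R, keeping C_R high (PFR or concentrated feed) favours S.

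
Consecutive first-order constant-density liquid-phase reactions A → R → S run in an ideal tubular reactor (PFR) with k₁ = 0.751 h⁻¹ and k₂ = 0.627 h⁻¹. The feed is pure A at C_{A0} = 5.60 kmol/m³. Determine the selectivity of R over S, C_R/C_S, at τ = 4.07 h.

0.244

The intermediate concentration in a first-order A→B→C sequence is C_R = k₁C_{A0}(e^(−k₁τ) − e^(−k₂τ))/(k₂−k₁).
e^(−k₁τ) = e^(−0.751×4.07) = e^(−3.057) = 0.04705; e^(−k₂τ) = e^(−2.552) = 0.07793.
C_R = 0.751×5.60/(0.627−0.751) × (0.04705−0.07793) = (-33.92)×(-0.03089) = 1.048 kmol/m³.
C_A = C_{A0}e^(−k₁τ) = 0.2635 kmol/m³, so C_S = C_{A0}−C_A−C_R = 4.289 kmol/m³; C_R/C_S = 0.244.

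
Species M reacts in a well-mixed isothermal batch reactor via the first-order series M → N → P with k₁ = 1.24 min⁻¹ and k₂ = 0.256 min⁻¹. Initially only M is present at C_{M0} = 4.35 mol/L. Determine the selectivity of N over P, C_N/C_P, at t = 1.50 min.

3.63

The intermediate concentration in a first-order A→B→C sequence is C_N = k₁C_{M0}(e^(−k₁t) − e^(−k₂t))/(k₂−k₁).
e^(−k₁t) = e^(−1.24×1.50) = e^(−1.860) = 0.1557; e^(−k₂t) = e^(−0.3840) = 0.6811.
C_N = 1.24×4.35/(0.256−1.24) × (0.1557−0.6811) = (-5.482)×(-0.5255) = 2.880 mol/L.
C_M = C_{M0}e^(−k₁t) = 0.6772 mol/L, so C_P = C_{M0}−C_M−C_N = 0.7924 mol/L; C_N/C_P = 3.63.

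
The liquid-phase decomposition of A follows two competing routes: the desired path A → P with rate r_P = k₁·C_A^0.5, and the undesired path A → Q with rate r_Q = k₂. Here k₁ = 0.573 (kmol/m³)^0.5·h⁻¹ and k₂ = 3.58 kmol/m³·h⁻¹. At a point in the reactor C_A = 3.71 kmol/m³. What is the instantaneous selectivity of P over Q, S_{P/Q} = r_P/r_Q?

S_{P/Q} = r_P/r_Q = (k₁·C_A^0.5)/(k₂) = (k₁/k₂)·C_A^0.5.
= (0.573×3.710^0.5) / (3.58) = 1.104/3.580 = 0.308.
Since the desired path is higher order in A, keeping C_A high (PFR or concentrated feed) favours P.

0.308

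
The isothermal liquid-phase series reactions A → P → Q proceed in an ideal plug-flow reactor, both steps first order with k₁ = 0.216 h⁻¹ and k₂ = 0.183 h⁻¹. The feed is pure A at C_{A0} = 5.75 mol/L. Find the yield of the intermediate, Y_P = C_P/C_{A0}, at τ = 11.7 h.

0.246

For first-order series with pure A initially, C_P(τ) = k₁C_{A0}/(k₂−k₁)·(e^(−k₁τ) − e^(−k₂τ)).
e^(−k₁τ) = e^(−0.216×11.7) = e^(−2.527) = 0.07988; e^(−k₂τ) = e^(−2.141) = 0.1175.
C_P = 0.216×5.75/(0.183−0.216) × (0.07988−0.1175) = (-37.64)×(-0.03764) = 1.417 mol/L.
Y_P = C_P/C_{A0} = 1.417/5.75 = 0.246.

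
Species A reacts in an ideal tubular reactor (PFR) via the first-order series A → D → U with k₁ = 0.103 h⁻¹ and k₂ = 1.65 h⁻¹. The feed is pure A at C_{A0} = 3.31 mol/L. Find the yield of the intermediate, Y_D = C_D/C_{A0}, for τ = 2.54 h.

0.0502

For first-order series with pure A initially, C_D(τ) = k₁C_{A0}/(k₂−k₁)·(e^(−k₁τ) − e^(−k₂τ)).
e^(−k₁τ) = e^(−0.103×2.54) = e^(−0.2616) = 0.7698; e^(−k₂τ) = e^(−4.191) = 0.01513.
C_D = 0.103×3.31/(1.65−0.103) × (0.7698−0.01513) = 0.2204×0.7547 = 0.1663 mol/L.
Y_D = C_D/C_{A0} = 0.1663/3.31 = 0.0502.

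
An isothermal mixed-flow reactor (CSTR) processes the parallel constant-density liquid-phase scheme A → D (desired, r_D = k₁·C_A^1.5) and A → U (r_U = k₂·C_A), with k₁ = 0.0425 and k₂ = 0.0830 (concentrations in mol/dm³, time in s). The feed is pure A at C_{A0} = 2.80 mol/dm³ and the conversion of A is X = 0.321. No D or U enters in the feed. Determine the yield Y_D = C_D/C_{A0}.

0.133

Exit C_A = C_{A0}(1−X) = 2.80×0.679 = 1.901 mol/dm³.
Rates in a CSTR are evaluated at the outlet concentration: r_D = 0.0425×1.901^1.5 = 0.1114, r_U = 0.0830×1.901 = 0.1578.
Fraction of consumed A going to D: r_D/(r_D+r_U) = 0.4138.
C_D = 0.4138·C_{A0}·X = 0.4138×2.80×0.321 = 0.372 mol/dm³; Y_D = C_D/C_{A0} = 0.133.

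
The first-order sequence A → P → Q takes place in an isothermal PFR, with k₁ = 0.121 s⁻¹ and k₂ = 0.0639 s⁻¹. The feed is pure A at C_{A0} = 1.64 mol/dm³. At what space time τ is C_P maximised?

For first-order series the maximum of C_P occurs at τ_opt = ln(k₂/k₁)/(k₂−k₁).
= ln(0.0639/0.121)/(0.0639−0.121) = ln(0.5281)/-0.05710 = -0.6385/-0.05710 = 11.2 s.

11.2 s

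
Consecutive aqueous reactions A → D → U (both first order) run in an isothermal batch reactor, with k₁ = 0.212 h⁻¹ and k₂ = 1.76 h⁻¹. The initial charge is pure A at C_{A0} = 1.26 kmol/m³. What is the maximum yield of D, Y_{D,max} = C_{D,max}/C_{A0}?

At the optimum, C_{D,max}/C_{A0} = (k₁/k₂)^[k₂/(k₂−k₁)].
= (0.212/1.76)^(1.76/(1.76−0.212)) = (0.1205)^(1.137) = 0.09014.

0.0901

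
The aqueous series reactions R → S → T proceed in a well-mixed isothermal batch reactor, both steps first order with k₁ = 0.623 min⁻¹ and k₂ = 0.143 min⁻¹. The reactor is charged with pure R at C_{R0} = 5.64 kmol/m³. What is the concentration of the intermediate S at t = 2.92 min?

Solving the coupled first-order balances gives C_S(t) = [k₁/(k₂−k₁)]·C_{R0}·(e^(−k₁t) − e^(−k₂t)).
e^(−k₁t) = e^(−0.623×2.92) = e^(−1.819) = 0.1622; e^(−k₂t) = e^(−0.4176) = 0.6587.
C_S = 0.623×5.64/(0.143−0.623) × (0.1622−0.6587) = (-7.320)×(-0.4965) = 3.634 kmol/m³.

3.63 kmol/m³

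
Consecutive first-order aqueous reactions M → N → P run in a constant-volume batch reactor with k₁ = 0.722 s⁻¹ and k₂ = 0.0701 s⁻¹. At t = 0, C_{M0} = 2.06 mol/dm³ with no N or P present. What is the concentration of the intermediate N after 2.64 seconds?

1.56 mol/dm³

For first-order series with pure M initially, C_N(t) = k₁C_{M0}/(k₂−k₁)·(e^(−k₁t) − e^(−k₂t)).
e^(−k₁t) = e^(−0.722×2.64) = e^(−1.906) = 0.1487; e^(−k₂t) = e^(−0.1851) = 0.8311.
C_N = 0.722×2.06/(0.0701−0.722) × (0.1487−0.8311) = (-2.282)×(-0.6824) = 1.557 mol/dm³.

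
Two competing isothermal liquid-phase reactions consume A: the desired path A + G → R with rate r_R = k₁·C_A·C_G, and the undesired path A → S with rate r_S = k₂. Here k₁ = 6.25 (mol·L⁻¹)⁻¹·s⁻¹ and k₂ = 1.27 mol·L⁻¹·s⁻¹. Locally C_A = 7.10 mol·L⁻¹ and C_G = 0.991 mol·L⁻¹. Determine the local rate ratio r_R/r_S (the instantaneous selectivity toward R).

S_{R/S} = r_R/r_S = (k₁·C_A·C_G)/(k₂) = (k₁/k₂)·C_A·C_G.
= (6.25×7.100×0.9910) / (1.27) = 43.98/1.270 = 34.6.

34.6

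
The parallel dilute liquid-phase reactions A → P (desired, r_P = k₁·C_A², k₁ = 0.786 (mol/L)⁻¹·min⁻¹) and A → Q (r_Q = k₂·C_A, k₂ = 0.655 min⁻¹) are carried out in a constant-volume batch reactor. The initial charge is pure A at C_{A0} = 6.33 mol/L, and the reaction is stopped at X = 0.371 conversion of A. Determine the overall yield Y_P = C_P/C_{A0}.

0.319

C_A = C_{A0}(1−X) = 3.982 mol/L.
Along a PFR/batch, dC_Q/dC_A = −r_Q/(r_P+r_Q) = −k₂/(k₂+k₁·C_A).
Integrating from C_{A0} to C_A: C_Q = (0.655/0.786)·ln[(0.655+0.786·6.33)/(0.655+0.786·3.98)] = 0.8333·ln(5.630/3.785) = 0.3310 mol/L.
Then C_P = (C_{A0}−C_A) − C_Q = 2.348 − 0.3310 = 2.017 mol/L.
Y_P = C_P/C_{A0} = 2.017/6.33 = 0.319.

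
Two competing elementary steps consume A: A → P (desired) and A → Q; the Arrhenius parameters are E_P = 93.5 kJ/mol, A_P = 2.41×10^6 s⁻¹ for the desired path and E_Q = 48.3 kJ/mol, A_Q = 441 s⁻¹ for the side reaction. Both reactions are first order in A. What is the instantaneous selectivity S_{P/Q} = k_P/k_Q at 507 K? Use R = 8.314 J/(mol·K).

0.120

k_P/k_Q = (A_P/A_Q)·exp[−(E_P−E_Q)/(RT)] = (A_P/A_Q)·exp[(E_Q−E_P)/(RT)].
(E_Q−E_P)/(RT) = (48.3−93.5)×10³/(8.314×507) = -45200/4215 = -10.72.
k_P/k_Q = (2.41×10^6/441)·exp(-10.72) = 5465 × 2.203×10^-5 = 0.120.
Since E_P > E_Q, raising the temperature improves selectivity toward P.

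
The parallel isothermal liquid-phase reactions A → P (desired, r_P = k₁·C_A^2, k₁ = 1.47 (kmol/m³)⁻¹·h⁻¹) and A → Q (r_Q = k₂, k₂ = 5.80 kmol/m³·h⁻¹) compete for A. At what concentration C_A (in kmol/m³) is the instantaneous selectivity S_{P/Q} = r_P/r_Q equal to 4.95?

4.42 kmol/m³

S_{P/Q} = (k₁/k₂)·C_A^2 ⇒ C_A = (S·k₂/k₁)^(0.5).
= (4.95×5.80/1.47)^(0.5) = (19.53)^(0.5) = 4.42 kmol/m³.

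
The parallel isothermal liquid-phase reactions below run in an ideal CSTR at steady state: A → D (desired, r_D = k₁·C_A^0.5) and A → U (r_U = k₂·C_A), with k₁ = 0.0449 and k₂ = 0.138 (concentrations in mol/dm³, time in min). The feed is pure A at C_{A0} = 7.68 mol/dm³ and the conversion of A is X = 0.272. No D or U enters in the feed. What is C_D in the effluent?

Exit C_A = C_{A0}(1−X) = 7.68×0.728 = 5.591 mol/dm³.
A CSTR operates uniformly at the exit composition, giving r_D = 0.1062 and r_U = 0.7716 (each k·C_A^n at C_A = 5.591).
Fraction of consumed A going to D: r_D/(r_D+r_U) = 0.1210.
C_D = 0.1210·C_{A0}·X = 0.1210×7.68×0.272 = 0.253 mol/dm³.

0.253 mol/dm³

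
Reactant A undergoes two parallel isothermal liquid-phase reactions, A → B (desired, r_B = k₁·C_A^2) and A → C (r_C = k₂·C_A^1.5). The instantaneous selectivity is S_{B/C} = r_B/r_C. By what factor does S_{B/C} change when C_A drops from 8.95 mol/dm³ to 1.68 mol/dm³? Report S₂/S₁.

S_{B/C} = (k₁/k₂)·C_A^0.5, so S₂/S₁ = (C_{A,2}/C_{A,1})^0.5.
= (1.68/8.95)^0.5 = (0.1877)^0.5 = 0.433.
Selectivity toward B falls as C_A falls — high-concentration operation is favoured.

0.433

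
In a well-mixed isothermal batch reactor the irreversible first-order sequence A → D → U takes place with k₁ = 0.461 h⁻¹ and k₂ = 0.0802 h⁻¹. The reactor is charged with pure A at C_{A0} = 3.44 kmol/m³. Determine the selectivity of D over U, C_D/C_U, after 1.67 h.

Solving the coupled first-order balances gives C_D(t) = [k₁/(k₂−k₁)]·C_{A0}·(e^(−k₁t) − e^(−k₂t)).
e^(−k₁t) = e^(−0.461×1.67) = e^(−0.7699) = 0.4631; e^(−k₂t) = e^(−0.1339) = 0.8746.
C_D = 0.461×3.44/(0.0802−0.461) × (0.4631−0.8746) = (-4.164)×(-0.4116) = 1.714 kmol/m³.
C_A = C_{A0}e^(−k₁t) = 1.593 kmol/m³, so C_U = C_{A0}−C_A−C_D = 0.1330 kmol/m³; C_D/C_U = 12.9.

12.9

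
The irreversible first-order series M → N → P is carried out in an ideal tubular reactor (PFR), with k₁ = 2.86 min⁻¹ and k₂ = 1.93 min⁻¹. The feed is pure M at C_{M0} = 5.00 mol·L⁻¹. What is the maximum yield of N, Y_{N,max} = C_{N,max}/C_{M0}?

At the optimum, C_{N,max}/C_{M0} = (k₁/k₂)^[k₂/(k₂−k₁)].
= (2.86/1.93)^(1.93/(1.93−2.86)) = (1.482)^(-2.075) = 0.4421.

0.442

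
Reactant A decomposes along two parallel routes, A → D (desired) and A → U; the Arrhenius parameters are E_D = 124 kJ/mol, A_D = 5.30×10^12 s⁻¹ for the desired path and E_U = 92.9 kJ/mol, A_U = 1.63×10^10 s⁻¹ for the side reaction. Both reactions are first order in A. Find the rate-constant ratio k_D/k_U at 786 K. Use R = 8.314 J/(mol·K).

k_D/k_U = (A_D/A_U)·exp[−(E_D−E_U)/(RT)] = (A_D/A_U)·exp[(E_U−E_D)/(RT)].
(E_U−E_D)/(RT) = (92.9−124)×10³/(8.314×786) = -31100/6535 = -4.759.
k_D/k_U = (5.30×10^12/1.63×10^10)·exp(-4.759) = 325.2 × 0.008573 = 2.79.
Since E_D > E_U, raising the temperature improves selectivity toward D.

2.79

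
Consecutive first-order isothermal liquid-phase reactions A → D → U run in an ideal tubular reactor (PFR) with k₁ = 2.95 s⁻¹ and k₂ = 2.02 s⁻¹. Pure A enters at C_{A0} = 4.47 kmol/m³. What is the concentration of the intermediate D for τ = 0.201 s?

1.61 kmol/m³

Solving the coupled first-order balances gives C_D(τ) = [k₁/(k₂−k₁)]·C_{A0}·(e^(−k₁τ) − e^(−k₂τ)).
e^(−k₁τ) = e^(−2.95×0.201) = e^(−0.5930) = 0.5527; e^(−k₂τ) = e^(−0.4060) = 0.6663.
C_D = 2.95×4.47/(2.02−2.95) × (0.5527−0.6663) = (-14.18)×(-0.1136) = 1.611 kmol/m³.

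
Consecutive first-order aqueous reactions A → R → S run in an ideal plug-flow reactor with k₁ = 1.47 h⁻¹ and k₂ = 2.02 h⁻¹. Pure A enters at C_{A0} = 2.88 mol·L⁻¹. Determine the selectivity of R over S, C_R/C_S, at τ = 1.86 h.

0.135

For first-order series with pure A initially, C_R(τ) = k₁C_{A0}/(k₂−k₁)·(e^(−k₁τ) − e^(−k₂τ)).
e^(−k₁τ) = e^(−1.47×1.86) = e^(−2.734) = 0.06495; e^(−k₂τ) = e^(−3.757) = 0.02335.
C_R = 1.47×2.88/(2.02−1.47) × (0.06495−0.02335) = 7.697×0.04160 = 0.3202 mol·L⁻¹.
C_A = C_{A0}e^(−k₁τ) = 0.1870 mol·L⁻¹, so C_S = C_{A0}−C_A−C_R = 2.373 mol·L⁻¹; C_R/C_S = 0.135.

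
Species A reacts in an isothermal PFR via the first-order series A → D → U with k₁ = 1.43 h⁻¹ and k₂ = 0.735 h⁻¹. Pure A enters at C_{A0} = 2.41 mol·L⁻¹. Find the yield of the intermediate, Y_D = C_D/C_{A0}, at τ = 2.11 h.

Solving the coupled first-order balances gives C_D(τ) = [k₁/(k₂−k₁)]·C_{A0}·(e^(−k₁τ) − e^(−k₂τ)).
e^(−k₁τ) = e^(−1.43×2.11) = e^(−3.017) = 0.04893; e^(−k₂τ) = e^(−1.551) = 0.2121.
C_D = 1.43×2.41/(0.735−1.43) × (0.04893−0.2121) = (-4.959)×(-0.1631) = 0.8089 mol·L⁻¹.
Y_D = C_D/C_{A0} = 0.8089/2.41 = 0.336.

0.336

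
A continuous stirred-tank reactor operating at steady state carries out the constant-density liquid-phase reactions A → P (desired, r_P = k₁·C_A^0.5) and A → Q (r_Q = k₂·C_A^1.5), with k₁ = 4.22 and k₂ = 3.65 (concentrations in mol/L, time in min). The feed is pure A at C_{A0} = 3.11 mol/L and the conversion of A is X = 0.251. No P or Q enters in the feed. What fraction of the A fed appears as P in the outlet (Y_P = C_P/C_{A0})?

Exit C_A = C_{A0}(1−X) = 3.11×0.749 = 2.329 mol/L.
In a CSTR the entire volume is at exit conditions, so r_P = 4.22×2.329^0.5 = 6.441 and r_Q = 3.65×2.329^1.5 = 12.98.
Fraction of consumed A going to P: r_P/(r_P+r_Q) = 0.3317.
C_P = 0.3317·C_{A0}·X = 0.3317×3.11×0.251 = 0.259 mol/L; Y_P = C_P/C_{A0} = 0.0833.

0.0833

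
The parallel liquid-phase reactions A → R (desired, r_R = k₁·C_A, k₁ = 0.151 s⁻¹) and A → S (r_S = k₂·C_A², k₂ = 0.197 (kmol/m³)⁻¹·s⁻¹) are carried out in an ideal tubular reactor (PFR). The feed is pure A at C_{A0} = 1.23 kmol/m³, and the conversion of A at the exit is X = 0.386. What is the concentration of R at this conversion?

0.208 kmol/m³

C_A = C_{A0}(1−X) = 0.7552 kmol/m³.
Along a PFR/batch, dC_R/dC_A = −r_R/(r_R+r_S) = −k₁/(k₁+k₂·C_A).
Integrating from C_{A0} to C_A: C_R = (0.151/0.197)·ln[(0.151+0.197·1.23)/(0.151+0.197·0.755)] = 0.7665·ln(0.3933/0.2998) = 0.2081 kmol/m³.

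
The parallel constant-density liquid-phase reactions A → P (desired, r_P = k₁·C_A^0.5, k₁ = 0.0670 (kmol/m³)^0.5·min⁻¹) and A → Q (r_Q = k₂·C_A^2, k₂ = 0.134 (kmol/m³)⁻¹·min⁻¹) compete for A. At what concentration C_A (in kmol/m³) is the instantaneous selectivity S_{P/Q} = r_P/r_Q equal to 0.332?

1.31 kmol/m³

S_{P/Q} = (k₁/k₂)·C_A^-1.5 ⇒ C_A = (S·k₂/k₁)^(1/(-1.5)).
= (0.332×0.134/0.0670)^(-0.6667) = (0.6640)^(-0.6667) = 1.31 kmol/m³.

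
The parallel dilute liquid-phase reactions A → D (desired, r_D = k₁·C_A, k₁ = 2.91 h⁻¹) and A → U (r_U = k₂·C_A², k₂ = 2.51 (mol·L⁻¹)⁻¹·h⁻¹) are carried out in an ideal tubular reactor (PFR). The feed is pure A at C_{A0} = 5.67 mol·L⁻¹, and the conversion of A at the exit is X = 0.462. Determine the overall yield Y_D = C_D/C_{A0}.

C_A = C_{A0}(1−X) = 3.050 mol·L⁻¹.
Along a PFR/batch, dC_D/dC_A = −r_D/(r_D+r_U) = −k₁/(k₁+k₂·C_A).
Integrating from C_{A0} to C_A: C_D = (2.91/2.51)·ln[(2.91+2.51·5.67)/(2.91+2.51·3.05)] = 1.159·ln(17.14/10.57) = 0.5609 mol·L⁻¹.
Y_D = C_D/C_{A0} = 0.5609/5.67 = 0.0989.

0.0989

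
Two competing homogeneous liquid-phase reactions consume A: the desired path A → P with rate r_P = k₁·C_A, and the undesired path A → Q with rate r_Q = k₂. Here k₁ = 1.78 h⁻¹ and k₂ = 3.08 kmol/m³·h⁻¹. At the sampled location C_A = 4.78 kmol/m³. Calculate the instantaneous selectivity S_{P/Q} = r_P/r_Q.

2.76

S_{P/Q} = r_P/r_Q = (k₁·C_A)/(k₂) = (k₁/k₂)·C_A.
= (1.78×4.780) / (3.08) = 8.508/3.080 = 2.76.
Since the desired path is higher order in A, keeping C_A high (PFR or concentrated feed) favours P.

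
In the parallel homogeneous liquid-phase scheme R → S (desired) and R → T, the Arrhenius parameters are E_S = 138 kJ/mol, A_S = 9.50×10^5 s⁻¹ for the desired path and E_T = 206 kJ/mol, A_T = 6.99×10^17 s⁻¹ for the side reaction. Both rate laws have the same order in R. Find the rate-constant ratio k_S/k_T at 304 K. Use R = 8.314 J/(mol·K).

0.657

k_S/k_T = (A_S/A_T)·exp[−(E_S−E_T)/(RT)] = (A_S/A_T)·exp[(E_T−E_S)/(RT)].
(E_T−E_S)/(RT) = (206−138)×10³/(8.314×304) = 68000/2527 = 26.90.
k_S/k_T = (9.50×10^5/6.99×10^17)·exp(26.90) = 1.359×10^-12 × 4.836×10^11 = 0.657.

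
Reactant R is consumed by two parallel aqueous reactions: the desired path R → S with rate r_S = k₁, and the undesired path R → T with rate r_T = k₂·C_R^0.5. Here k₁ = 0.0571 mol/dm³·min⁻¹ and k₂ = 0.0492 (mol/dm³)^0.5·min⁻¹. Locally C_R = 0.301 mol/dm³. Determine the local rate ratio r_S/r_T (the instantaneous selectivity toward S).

S_{S/T} = r_S/r_T = (k₁)/(k₂·C_R^0.5) = (k₁/k₂)·C_R^-0.5.
= (0.0571) / (0.0492×0.3010^0.5) = 0.05710/0.02699 = 2.12.
The undesired path is higher order in R, so low C_R (CSTR or dilute feed) favours S.

2.12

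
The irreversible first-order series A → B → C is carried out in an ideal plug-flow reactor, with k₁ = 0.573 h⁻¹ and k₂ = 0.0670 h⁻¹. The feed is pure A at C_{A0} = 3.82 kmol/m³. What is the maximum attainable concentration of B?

At the optimum, C_{B,max}/C_{A0} = (k₁/k₂)^[k₂/(k₂−k₁)].
= (0.573/0.0670)^(0.0670/(0.0670−0.573)) = (8.552)^(-0.1324) = 0.7526.
C_{B,max} = 0.7526×3.82 = 2.88 kmol/m³.

2.88 kmol/m³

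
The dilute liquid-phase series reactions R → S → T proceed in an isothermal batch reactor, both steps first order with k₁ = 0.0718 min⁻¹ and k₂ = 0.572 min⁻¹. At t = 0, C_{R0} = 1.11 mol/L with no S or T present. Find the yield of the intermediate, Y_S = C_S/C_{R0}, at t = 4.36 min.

0.0931

For first-order series with pure R initially, C_S(t) = k₁C_{R0}/(k₂−k₁)·(e^(−k₁t) − e^(−k₂t)).
e^(−k₁t) = e^(−0.0718×4.36) = e^(−0.3130) = 0.7312; e^(−k₂t) = e^(−2.494) = 0.08259.
C_S = 0.0718×1.11/(0.572−0.0718) × (0.7312−0.08259) = 0.1593×0.6486 = 0.1033 mol/L.
Y_S = C_S/C_{R0} = 0.1033/1.11 = 0.0931.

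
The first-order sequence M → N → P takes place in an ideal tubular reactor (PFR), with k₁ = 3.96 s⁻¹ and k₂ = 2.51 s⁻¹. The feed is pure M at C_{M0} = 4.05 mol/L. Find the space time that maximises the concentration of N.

0.314 s

The intermediate peaks when r₁ = r₂, i.e. k₁e^(−k₁τ) = k₂e^(−k₂τ), giving τ_opt = ln(k₂/k₁)/(k₂−k₁).
= ln(2.51/3.96)/(2.51−3.96) = ln(0.6338)/-1.450 = -0.4560/-1.450 = 0.314 s.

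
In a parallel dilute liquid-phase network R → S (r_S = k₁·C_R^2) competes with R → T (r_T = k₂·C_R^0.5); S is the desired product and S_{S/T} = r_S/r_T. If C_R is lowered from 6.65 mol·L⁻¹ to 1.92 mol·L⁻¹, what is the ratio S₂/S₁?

S_{S/T} = (k₁/k₂)·C_R^1.5, so S₂/S₁ = (C_{R,2}/C_{R,1})^1.5.
= (1.92/6.65)^1.5 = (0.2887)^1.5 = 0.155.
Selectivity toward S falls as C_R falls — high-concentration operation is favoured.

0.155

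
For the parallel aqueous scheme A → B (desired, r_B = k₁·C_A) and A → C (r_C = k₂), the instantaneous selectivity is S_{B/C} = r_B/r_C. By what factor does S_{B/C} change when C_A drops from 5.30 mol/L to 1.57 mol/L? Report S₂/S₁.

S_{B/C} = (k₁/k₂)·C_A, so S₂/S₁ = (C_{A,2}/C_{A,1}).
= 1.57/5.30 = 0.296.

0.296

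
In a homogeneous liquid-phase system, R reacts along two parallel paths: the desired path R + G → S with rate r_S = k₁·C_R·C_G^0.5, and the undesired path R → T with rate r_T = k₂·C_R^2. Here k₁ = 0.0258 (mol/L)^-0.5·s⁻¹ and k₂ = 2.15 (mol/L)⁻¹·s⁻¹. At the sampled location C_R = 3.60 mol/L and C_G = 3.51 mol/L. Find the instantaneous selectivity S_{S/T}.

0.00624

S_{S/T} = r_S/r_T = (k₁·C_R·C_G^0.5)/(k₂·C_R^2) = (k₁/k₂)·C_R⁻¹·C_G^0.5.
= (0.0258×3.600×3.510^0.5) / (2.15×3.600^2) = 0.1740/27.86 = 0.00624.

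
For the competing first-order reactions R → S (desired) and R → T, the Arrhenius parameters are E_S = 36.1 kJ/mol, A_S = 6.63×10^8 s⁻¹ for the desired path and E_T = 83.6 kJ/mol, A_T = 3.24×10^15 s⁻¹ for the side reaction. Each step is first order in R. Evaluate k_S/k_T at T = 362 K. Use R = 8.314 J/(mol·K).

1.46

k_S/k_T = (A_S/A_T)·exp[−(E_S−E_T)/(RT)] = (A_S/A_T)·exp[(E_T−E_S)/(RT)].
(E_T−E_S)/(RT) = (83.6−36.1)×10³/(8.314×362) = 47500/3010 = 15.78.
k_S/k_T = (6.63×10^8/3.24×10^15)·exp(15.78) = 2.046×10^-7 × 7.149×10^6 = 1.46.
Since E_S < E_T, lowering the temperature improves selectivity toward S.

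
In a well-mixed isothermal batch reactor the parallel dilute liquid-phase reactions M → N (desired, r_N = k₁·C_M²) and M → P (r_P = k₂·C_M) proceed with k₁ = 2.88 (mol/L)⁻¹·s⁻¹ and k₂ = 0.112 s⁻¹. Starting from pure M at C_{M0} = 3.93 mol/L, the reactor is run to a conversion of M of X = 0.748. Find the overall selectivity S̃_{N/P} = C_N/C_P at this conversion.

55.0

C_M = C_{M0}(1−X) = 0.9904 mol/L.
Along a PFR/batch, dC_P/dC_M = −r_P/(r_N+r_P) = −k₂/(k₂+k₁·C_M).
Integrating from C_{M0} to C_M: C_P = (0.112/2.88)·ln[(0.112+2.88·3.93)/(0.112+2.88·0.990)] = 0.03889·ln(11.43/2.964) = 0.05249 mol/L.
Then C_N = (C_{M0}−C_M) − C_P = 2.940 − 0.05249 = 2.887 mol/L.
S̃_{N/P} = C_N/C_P = 2.887/0.05249 = 55.0.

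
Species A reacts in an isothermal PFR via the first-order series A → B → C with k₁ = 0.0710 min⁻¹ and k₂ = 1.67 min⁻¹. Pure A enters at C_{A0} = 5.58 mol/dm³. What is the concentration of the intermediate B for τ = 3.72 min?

Solving the coupled first-order balances gives C_B(τ) = [k₁/(k₂−k₁)]·C_{A0}·(e^(−k₁τ) − e^(−k₂τ)).
e^(−k₁τ) = e^(−0.0710×3.72) = e^(−0.2641) = 0.7679; e^(−k₂τ) = e^(−6.212) = 0.002004.
C_B = 0.0710×5.58/(1.67−0.0710) × (0.7679−0.002004) = 0.2478×0.7659 = 0.1898 mol/dm³.

0.190 mol/dm³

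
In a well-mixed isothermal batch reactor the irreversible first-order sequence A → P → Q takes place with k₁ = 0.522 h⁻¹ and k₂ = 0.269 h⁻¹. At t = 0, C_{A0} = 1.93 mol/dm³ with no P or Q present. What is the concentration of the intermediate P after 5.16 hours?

For first-order series with pure A initially, C_P(t) = k₁C_{A0}/(k₂−k₁)·(e^(−k₁t) − e^(−k₂t)).
e^(−k₁t) = e^(−0.522×5.16) = e^(−2.694) = 0.06764; e^(−k₂t) = e^(−1.388) = 0.2496.
C_P = 0.522×1.93/(0.269−0.522) × (0.06764−0.2496) = (-3.982)×(-0.1819) = 0.7244 mol/dm³.

0.724 mol/dm³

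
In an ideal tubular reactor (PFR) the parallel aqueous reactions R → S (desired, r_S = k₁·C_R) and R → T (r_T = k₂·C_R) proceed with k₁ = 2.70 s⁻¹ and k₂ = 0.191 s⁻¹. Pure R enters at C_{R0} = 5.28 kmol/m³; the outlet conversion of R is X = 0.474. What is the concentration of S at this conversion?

C_R = C_{R0}(1−X) = 2.777 kmol/m³.
Both paths are first order in R, so the instantaneous fraction to S is constant: dC_S/d(−C_R) = k₁/(k₁+k₂) = 0.9339.
C_S = 0.9339·(C_{R0}−C_R) = 0.9339×2.503 = 2.34 kmol/m³.

2.34 kmol/m³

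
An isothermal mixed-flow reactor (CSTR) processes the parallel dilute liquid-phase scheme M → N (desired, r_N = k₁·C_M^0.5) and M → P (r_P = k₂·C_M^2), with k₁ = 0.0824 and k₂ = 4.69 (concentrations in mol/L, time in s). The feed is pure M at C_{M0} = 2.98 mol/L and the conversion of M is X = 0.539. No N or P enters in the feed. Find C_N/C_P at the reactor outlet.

0.0109

Exit C_M = C_{M0}(1−X) = 2.98×0.461 = 1.374 mol/L.
A CSTR operates uniformly at the exit composition, giving r_N = 0.09658 and r_P = 8.851 (each k·C_M^n at C_M = 1.374).
Overall selectivity = C_N/C_P = r_Nτ/(r_Pτ) = r_N/r_P = 0.0109.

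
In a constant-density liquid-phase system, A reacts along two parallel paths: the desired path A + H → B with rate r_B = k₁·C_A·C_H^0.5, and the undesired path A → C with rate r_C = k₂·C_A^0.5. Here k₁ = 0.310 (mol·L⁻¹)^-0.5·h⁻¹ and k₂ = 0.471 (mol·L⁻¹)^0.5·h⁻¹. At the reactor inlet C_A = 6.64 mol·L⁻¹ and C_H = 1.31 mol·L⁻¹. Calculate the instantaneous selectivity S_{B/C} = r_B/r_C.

S_{B/C} = r_B/r_C = (k₁·C_A·C_H^0.5)/(k₂·C_A^0.5) = (k₁/k₂)·C_A^0.5·C_H^0.5.
= (0.310×6.640×1.310^0.5) / (0.471×6.640^0.5) = 2.356/1.214 = 1.94.
Since the desired path is higher order in A, keeping C_A high (PFR or concentrated feed) favours B.

1.94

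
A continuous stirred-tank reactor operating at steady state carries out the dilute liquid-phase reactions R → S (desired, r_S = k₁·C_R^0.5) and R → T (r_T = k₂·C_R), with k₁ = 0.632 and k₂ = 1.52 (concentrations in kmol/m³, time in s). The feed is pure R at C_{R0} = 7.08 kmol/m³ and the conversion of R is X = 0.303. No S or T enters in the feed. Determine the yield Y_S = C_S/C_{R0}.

0.0478

Exit C_R = C_{R0}(1−X) = 7.08×0.697 = 4.935 kmol/m³.
In a CSTR the entire volume is at exit conditions, so r_S = 0.632×4.935^0.5 = 1.404 and r_T = 1.52×4.935 = 7.501.
Fraction of consumed R going to S: r_S/(r_S+r_T) = 0.1577.
C_S = 0.1577·C_{R0}·X = 0.1577×7.08×0.303 = 0.338 kmol/m³; Y_S = C_S/C_{R0} = 0.0478.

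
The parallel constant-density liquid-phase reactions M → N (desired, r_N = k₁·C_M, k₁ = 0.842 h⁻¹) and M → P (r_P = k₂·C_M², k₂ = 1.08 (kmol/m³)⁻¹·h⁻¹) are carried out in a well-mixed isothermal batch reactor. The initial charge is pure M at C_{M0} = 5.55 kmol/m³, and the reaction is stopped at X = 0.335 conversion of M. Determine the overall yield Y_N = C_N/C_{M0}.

0.0489

C_M = C_{M0}(1−X) = 3.691 kmol/m³.
Along a PFR/batch, dC_N/dC_M = −r_N/(r_N+r_P) = −k₁/(k₁+k₂·C_M).
Integrating from C_{M0} to C_M: C_N = (0.842/1.08)·ln[(0.842+1.08·5.55)/(0.842+1.08·3.69)] = 0.7796·ln(6.836/4.828) = 0.2711 kmol/m³.
Y_N = C_N/C_{M0} = 0.2711/5.55 = 0.0489.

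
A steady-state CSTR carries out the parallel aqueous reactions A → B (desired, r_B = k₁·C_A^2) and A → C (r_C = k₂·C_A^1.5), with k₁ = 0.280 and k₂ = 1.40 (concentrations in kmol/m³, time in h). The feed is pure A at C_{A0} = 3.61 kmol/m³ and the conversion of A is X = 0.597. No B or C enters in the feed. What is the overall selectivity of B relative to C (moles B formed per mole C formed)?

Exit C_A = C_{A0}(1−X) = 3.61×0.403 = 1.455 kmol/m³.
A CSTR operates uniformly at the exit composition, giving r_B = 0.5926 and r_C = 2.457 (each k·C_A^n at C_A = 1.455).
Overall selectivity = C_B/C_C = r_Bτ/(r_Cτ) = r_B/r_C = 0.241.

0.241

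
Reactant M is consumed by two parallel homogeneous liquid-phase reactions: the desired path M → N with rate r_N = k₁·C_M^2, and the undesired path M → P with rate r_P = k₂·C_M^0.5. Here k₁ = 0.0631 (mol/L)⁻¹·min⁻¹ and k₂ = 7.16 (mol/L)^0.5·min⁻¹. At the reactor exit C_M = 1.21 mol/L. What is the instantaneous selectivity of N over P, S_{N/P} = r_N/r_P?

S_{N/P} = r_N/r_P = (k₁·C_M^2)/(k₂·C_M^0.5) = (k₁/k₂)·C_M^1.5.
= (0.0631×1.210^2) / (7.16×1.210^0.5) = 0.09238/7.876 = 0.0117.

0.0117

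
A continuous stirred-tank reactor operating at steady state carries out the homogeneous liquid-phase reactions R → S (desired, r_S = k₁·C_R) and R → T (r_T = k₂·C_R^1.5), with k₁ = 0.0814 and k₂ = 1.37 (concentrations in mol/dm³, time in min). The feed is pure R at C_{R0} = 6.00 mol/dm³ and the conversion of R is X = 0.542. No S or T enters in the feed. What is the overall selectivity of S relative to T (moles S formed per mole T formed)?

Exit C_R = C_{R0}(1−X) = 6.00×0.458 = 2.748 mol/dm³.
In a CSTR the entire volume is at exit conditions, so r_S = 0.0814×2.748 = 0.2237 and r_T = 1.37×2.748^1.5 = 6.241.
Overall selectivity = C_S/C_T = r_Sτ/(r_Tτ) = r_S/r_T = 0.0358.

0.0358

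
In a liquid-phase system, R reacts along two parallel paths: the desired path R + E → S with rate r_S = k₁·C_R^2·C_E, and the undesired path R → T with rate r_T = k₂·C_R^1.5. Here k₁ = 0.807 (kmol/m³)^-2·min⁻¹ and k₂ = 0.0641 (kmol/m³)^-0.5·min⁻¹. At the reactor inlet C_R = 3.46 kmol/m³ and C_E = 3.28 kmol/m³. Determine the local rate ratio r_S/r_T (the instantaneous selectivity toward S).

76.8

S_{S/T} = r_S/r_T = (k₁·C_R^2·C_E)/(k₂·C_R^1.5) = (k₁/k₂)·C_R^0.5·C_E.
= (0.807×3.460^2×3.280) / (0.0641×3.460^1.5) = 31.69/0.4125 = 76.8.
Since the desired path is higher order in R, keeping C_R high (PFR or concentrated feed) favours S.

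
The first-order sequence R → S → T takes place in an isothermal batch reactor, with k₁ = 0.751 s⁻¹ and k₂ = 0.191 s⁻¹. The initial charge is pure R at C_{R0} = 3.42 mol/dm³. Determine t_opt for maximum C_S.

The intermediate peaks when r₁ = r₂, i.e. k₁e^(−k₁t) = k₂e^(−k₂t), giving t_opt = ln(k₂/k₁)/(k₂−k₁).
= ln(0.191/0.751)/(0.191−0.751) = ln(0.2543)/-0.5600 = -1.369/-0.5600 = 2.44 s.

2.44 s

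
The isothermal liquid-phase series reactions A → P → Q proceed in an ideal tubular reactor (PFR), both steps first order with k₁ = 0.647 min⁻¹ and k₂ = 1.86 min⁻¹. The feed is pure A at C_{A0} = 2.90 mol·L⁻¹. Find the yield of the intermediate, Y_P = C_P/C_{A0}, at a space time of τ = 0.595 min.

0.187

Solving the coupled first-order balances gives C_P(τ) = [k₁/(k₂−k₁)]·C_{A0}·(e^(−k₁τ) − e^(−k₂τ)).
e^(−k₁τ) = e^(−0.647×0.595) = e^(−0.3850) = 0.6805; e^(−k₂τ) = e^(−1.107) = 0.3306.
C_P = 0.647×2.90/(1.86−0.647) × (0.6805−0.3306) = 1.547×0.3498 = 0.5411 mol·L⁻¹.
Y_P = C_P/C_{A0} = 0.5411/2.90 = 0.187.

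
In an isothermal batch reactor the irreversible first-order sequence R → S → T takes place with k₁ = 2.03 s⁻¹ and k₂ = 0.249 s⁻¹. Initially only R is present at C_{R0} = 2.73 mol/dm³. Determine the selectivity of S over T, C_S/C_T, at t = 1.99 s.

The intermediate concentration in a first-order A→B→C sequence is C_S = k₁C_{R0}(e^(−k₁t) − e^(−k₂t))/(k₂−k₁).
e^(−k₁t) = e^(−2.03×1.99) = e^(−4.040) = 0.01760; e^(−k₂t) = e^(−0.4955) = 0.6093.
C_S = 2.03×2.73/(0.249−2.03) × (0.01760−0.6093) = (-3.112)×(-0.5917) = 1.841 mol/dm³.
C_R = C_{R0}e^(−k₁t) = 0.04806 mol/dm³, so C_T = C_{R0}−C_R−C_S = 0.8409 mol/dm³; C_S/C_T = 2.19.

2.19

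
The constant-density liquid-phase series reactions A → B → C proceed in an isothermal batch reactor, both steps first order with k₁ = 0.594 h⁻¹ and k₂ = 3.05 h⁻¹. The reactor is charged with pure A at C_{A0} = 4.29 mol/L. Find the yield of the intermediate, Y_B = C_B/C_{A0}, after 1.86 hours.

0.0793

Solving the coupled first-order balances gives C_B(t) = [k₁/(k₂−k₁)]·C_{A0}·(e^(−k₁t) − e^(−k₂t)).
e^(−k₁t) = e^(−0.594×1.86) = e^(−1.105) = 0.3313; e^(−k₂t) = e^(−5.673) = 0.003438.
C_B = 0.594×4.29/(3.05−0.594) × (0.3313−0.003438) = 1.038×0.3278 = 0.3401 mol/L.
Y_B = C_B/C_{A0} = 0.3401/4.29 = 0.0793.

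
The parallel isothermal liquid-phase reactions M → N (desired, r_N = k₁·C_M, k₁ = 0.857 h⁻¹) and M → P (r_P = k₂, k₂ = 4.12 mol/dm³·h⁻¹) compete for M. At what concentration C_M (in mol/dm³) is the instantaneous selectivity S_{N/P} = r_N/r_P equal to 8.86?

S_{N/P} = (k₁/k₂)·C_M ⇒ C_M = S·k₂/k₁.
= 8.86×4.12/0.857 = 42.6 mol/dm³.

42.6 mol/dm³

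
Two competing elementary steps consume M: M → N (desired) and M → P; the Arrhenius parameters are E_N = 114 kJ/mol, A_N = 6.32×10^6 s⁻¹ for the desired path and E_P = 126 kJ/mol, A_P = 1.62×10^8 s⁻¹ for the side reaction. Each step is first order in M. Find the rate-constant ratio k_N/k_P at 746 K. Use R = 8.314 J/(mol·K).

k_N/k_P = (A_N/A_P)·exp[−(E_N−E_P)/(RT)] = (A_N/A_P)·exp[(E_P−E_N)/(RT)].
(E_P−E_N)/(RT) = (126−114)×10³/(8.314×746) = 12000/6202 = 1.935.
k_N/k_P = (6.32×10^6/1.62×10^8)·exp(1.935) = 0.03901 × 6.923 = 0.270.
Since E_N < E_P, lowering the temperature improves selectivity toward N.

0.270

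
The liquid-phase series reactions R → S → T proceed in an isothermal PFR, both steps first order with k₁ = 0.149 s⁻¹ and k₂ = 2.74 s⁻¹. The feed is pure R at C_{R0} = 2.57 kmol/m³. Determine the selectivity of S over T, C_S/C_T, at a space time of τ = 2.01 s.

For first-order series with pure R initially, C_S(τ) = k₁C_{R0}/(k₂−k₁)·(e^(−k₁τ) − e^(−k₂τ)).
e^(−k₁τ) = e^(−0.149×2.01) = e^(−0.2995) = 0.7412; e^(−k₂τ) = e^(−5.507) = 0.004057.
C_S = 0.149×2.57/(2.74−0.149) × (0.7412−0.004057) = 0.1478×0.7371 = 0.1089 kmol/m³.
C_R = C_{R0}e^(−k₁τ) = 1.905 kmol/m³, so C_T = C_{R0}−C_R−C_S = 0.5562 kmol/m³; C_S/C_T = 0.196.

0.196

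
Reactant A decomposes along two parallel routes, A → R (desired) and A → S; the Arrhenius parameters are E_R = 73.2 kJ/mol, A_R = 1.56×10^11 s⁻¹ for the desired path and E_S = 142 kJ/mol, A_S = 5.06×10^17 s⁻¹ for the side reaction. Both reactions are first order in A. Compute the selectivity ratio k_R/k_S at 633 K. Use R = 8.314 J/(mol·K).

0.147

With equal orders, S_{R/S} = k_R/k_S = (A_R/A_S)·exp[(E_S−E_R)/(RT)].
(E_S−E_R)/(RT) = (142−73.2)×10³/(8.314×633) = 68800/5263 = 13.07.
k_R/k_S = (1.56×10^11/5.06×10^17)·exp(13.07) = 3.083×10^-7 × 4.759×10^5 = 0.147.
Since E_R < E_S, lowering the temperature improves selectivity toward R.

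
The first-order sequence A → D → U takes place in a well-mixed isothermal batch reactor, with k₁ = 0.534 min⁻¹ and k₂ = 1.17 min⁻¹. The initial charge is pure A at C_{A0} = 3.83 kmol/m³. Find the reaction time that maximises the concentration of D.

For first-order series the maximum of C_D occurs at t_opt = ln(k₂/k₁)/(k₂−k₁).
= ln(1.17/0.534)/(1.17−0.534) = ln(2.191)/0.6360 = 0.7844/0.6360 = 1.23 min.

1.23 min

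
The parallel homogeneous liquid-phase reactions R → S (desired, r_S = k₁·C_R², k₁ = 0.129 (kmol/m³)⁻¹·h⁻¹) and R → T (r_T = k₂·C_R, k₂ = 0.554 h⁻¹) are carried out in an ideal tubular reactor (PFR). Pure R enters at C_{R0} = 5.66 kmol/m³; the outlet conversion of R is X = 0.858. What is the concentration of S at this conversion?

C_R = C_{R0}(1−X) = 0.8037 kmol/m³.
Along a PFR/batch, dC_T/dC_R = −r_T/(r_S+r_T) = −k₂/(k₂+k₁·C_R).
Integrating from C_{R0} to C_R: C_T = (0.554/0.129)·ln[(0.554+0.129·5.66)/(0.554+0.129·0.804)] = 4.295·ln(1.284/0.6577) = 2.874 kmol/m³.
Then C_S = (C_{R0}−C_R) − C_T = 4.856 − 2.874 = 1.983 kmol/m³.

1.98 kmol/m³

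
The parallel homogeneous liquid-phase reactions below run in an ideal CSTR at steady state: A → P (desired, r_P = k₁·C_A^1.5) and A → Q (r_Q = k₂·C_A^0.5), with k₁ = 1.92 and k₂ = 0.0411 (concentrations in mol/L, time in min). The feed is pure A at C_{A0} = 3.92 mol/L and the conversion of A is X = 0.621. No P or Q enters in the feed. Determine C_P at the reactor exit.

Exit C_A = C_{A0}(1−X) = 3.92×0.379 = 1.486 mol/L.
In a CSTR the entire volume is at exit conditions, so r_P = 1.92×1.486^1.5 = 3.477 and r_Q = 0.0411×1.486^0.5 = 0.05010.
Fraction of consumed A going to P: r_P/(r_P+r_Q) = 0.9858.
C_P = 0.9858·C_{A0}·X = 0.9858×3.92×0.621 = 2.40 mol/L.

2.40 mol/L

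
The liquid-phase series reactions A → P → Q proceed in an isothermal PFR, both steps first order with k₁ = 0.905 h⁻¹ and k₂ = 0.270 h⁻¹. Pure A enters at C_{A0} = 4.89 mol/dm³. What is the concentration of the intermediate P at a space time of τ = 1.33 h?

2.78 mol/dm³

For first-order series with pure A initially, C_P(τ) = k₁C_{A0}/(k₂−k₁)·(e^(−k₁τ) − e^(−k₂τ)).
e^(−k₁τ) = e^(−0.905×1.33) = e^(−1.204) = 0.3001; e^(−k₂τ) = e^(−0.3591) = 0.6983.
C_P = 0.905×4.89/(0.270−0.905) × (0.3001−0.6983) = (-6.969)×(-0.3982) = 2.775 mol/dm³.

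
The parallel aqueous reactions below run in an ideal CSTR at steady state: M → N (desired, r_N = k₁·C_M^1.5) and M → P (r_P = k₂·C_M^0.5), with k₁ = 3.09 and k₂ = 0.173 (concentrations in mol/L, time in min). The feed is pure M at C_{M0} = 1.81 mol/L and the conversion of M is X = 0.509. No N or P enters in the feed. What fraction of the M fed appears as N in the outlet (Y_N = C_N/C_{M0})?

0.479

Exit C_M = C_{M0}(1−X) = 1.81×0.491 = 0.8887 mol/L.
A CSTR operates uniformly at the exit composition, giving r_N = 2.589 and r_P = 0.1631 (each k·C_M^n at C_M = 0.8887).
Fraction of consumed M going to N: r_N/(r_N+r_P) = 0.9407.
C_N = 0.9407·C_{M0}·X = 0.9407×1.81×0.509 = 0.867 mol/L; Y_N = C_N/C_{M0} = 0.479.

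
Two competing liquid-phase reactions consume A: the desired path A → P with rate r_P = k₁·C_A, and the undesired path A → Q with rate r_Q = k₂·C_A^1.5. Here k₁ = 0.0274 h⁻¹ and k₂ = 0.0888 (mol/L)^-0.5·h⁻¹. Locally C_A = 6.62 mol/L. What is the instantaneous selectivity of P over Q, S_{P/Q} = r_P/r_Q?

0.120

S_{P/Q} = r_P/r_Q = (k₁·C_A)/(k₂·C_A^1.5) = (k₁/k₂)·C_A^-0.5.
= (0.0274×6.620) / (0.0888×6.620^1.5) = 0.1814/1.513 = 0.120.
The undesired path is higher order in A, so low C_A (CSTR or dilute feed) favours P.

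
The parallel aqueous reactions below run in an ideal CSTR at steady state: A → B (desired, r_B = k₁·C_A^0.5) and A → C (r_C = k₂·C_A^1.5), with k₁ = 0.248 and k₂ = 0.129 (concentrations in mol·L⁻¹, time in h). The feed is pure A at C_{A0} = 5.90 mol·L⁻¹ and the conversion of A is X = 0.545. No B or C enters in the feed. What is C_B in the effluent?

1.34 mol·L⁻¹

Exit C_A = C_{A0}(1−X) = 5.90×0.455 = 2.684 mol·L⁻¹.
Rates in a CSTR are evaluated at the outlet concentration: r_B = 0.248×2.684^0.5 = 0.4063, r_C = 0.129×2.684^1.5 = 0.5674.
Fraction of consumed A going to B: r_B/(r_B+r_C) = 0.4173.
C_B = 0.4173·C_{A0}·X = 0.4173×5.90×0.545 = 1.34 mol·L⁻¹.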